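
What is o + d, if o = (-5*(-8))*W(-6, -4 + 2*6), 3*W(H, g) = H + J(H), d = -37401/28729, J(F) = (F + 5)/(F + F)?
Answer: -20734199/258561 ≈ -80.191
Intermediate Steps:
J(F) = (5 + F)/(2*F) (J(F) = (5 + F)/((2*F)) = (5 + F)*(1/(2*F)) = (5 + F)/(2*F))
d = -37401/28729 (d = -37401*1/28729 = -37401/28729 ≈ -1.3019)
W(H, g) = H/3 + (5 + H)/(6*H) (W(H, g) = (H + (5 + H)/(2*H))/3 = H/3 + (5 + H)/(6*H))
o = -710/9 (o = (-5*(-8))*((⅙)*(5 - 6 + 2*(-6)²)/(-6)) = 40*((⅙)*(-⅙)*(5 - 6 + 2*36)) = 40*((⅙)*(-⅙)*(5 - 6 + 72)) = 40*((⅙)*(-⅙)*71) = 40*(-71/36) = -710/9 ≈ -78.889)
o + d = -710/9 - 37401/28729 = -20734199/258561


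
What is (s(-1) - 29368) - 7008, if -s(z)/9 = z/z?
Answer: -36385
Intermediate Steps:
s(z) = -9 (s(z) = -9*z/z = -9*1 = -9)
(s(-1) - 29368) - 7008 = (-9 - 29368) - 7008 = -29377 - 7008 = -36385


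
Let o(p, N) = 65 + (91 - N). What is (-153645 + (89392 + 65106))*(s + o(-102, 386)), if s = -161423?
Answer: -137890009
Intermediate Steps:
o(p, N) = 156 - N
(-153645 + (89392 + 65106))*(s + o(-102, 386)) = (-153645 + (89392 + 65106))*(-161423 + (156 - 1*386)) = (-153645 + 154498)*(-161423 + (156 - 386)) = 853*(-161423 - 230) = 853*(-161653) = -137890009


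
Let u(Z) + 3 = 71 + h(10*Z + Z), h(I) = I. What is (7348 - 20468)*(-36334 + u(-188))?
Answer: 502942080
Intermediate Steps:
u(Z) = 68 + 11*Z (u(Z) = -3 + (71 + (10*Z + Z)) = -3 + (71 + 11*Z) = 68 + 11*Z)
(7348 - 20468)*(-36334 + u(-188)) = (7348 - 20468)*(-36334 + (68 + 11*(-188))) = -13120*(-36334 + (68 - 2068)) = -13120*(-36334 - 2000) = -13120*(-38334) = 502942080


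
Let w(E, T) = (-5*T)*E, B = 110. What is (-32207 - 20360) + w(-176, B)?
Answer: 44233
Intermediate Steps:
w(E, T) = -5*E*T
(-32207 - 20360) + w(-176, B) = (-32207 - 20360) - 5*(-176)*110 = -52567 + 96800 = 44233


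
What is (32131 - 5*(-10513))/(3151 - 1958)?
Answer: 84696/1193 ≈ 70.994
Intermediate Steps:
(32131 - 5*(-10513))/(3151 - 1958) = (32131 + 52565)/1193 = 84696*(1/1193) = 84696/1193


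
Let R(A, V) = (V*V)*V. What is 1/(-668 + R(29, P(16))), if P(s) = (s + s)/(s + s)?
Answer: -1/667 ≈ -0.0014993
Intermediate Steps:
P(s) = 1 (P(s) = (2*s)/((2*s)) = (2*s)*(1/(2*s)) = 1)
R(A, V) = V³ (R(A, V) = V²*V = V³)
1/(-668 + R(29, P(16))) = 1/(-668 + 1³) = 1/(-668 + 1) = 1/(-667) = -1/667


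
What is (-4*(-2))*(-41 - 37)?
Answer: -624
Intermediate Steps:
(-4*(-2))*(-41 - 37) = 8*(-78) = -624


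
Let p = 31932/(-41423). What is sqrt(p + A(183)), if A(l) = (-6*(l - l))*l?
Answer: 6*I*sqrt(36742201)/41423 ≈ 0.878*I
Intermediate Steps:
p = -31932/41423 (p = 31932*(-1/41423) = -31932/41423 ≈ -0.77088)
A(l) = 0 (A(l) = (-6*0)*l = 0*l = 0)
sqrt(p + A(183)) = sqrt(-31932/41423 + 0) = sqrt(-31932/41423) = 6*I*sqrt(36742201)/41423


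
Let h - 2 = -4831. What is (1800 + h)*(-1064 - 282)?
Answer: 4077034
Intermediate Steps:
h = -4829 (h = 2 - 4831 = -4829)
(1800 + h)*(-1064 - 282) = (1800 - 4829)*(-1064 - 282) = -3029*(-1346) = 4077034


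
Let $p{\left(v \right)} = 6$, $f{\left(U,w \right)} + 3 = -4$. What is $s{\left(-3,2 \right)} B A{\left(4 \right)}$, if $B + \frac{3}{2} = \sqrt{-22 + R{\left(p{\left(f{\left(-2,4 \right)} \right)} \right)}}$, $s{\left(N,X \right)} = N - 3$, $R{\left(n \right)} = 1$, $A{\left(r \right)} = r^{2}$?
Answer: $144 - 96 i \sqrt{21} \approx 144.0 - 439.93 i$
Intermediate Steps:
$f{\left(U,w \right)} = -7$ ($f{\left(U,w \right)} = -3 - 4 = -7$)
$s{\left(N,X \right)} = -3 + N$ ($s{\left(N,X \right)} = N - 3 = -3 + N$)
$B = - \frac{3}{2} + i \sqrt{21}$ ($B = - \frac{3}{2} + \sqrt{-22 + 1} = - \frac{3}{2} + \sqrt{-21} = - \frac{3}{2} + i \sqrt{21} \approx -1.5 + 4.5826 i$)
$s{\left(-3,2 \right)} B A{\left(4 \right)} = \left(-3 - 3\right) \left(- \frac{3}{2} + i \sqrt{21}\right) 4^{2} = - 6 \left(- \frac{3}{2} + i \sqrt{21}\right) 16 = \left(9 - 6 i \sqrt{21}\right) 16 = 144 - 96 i \sqrt{21}$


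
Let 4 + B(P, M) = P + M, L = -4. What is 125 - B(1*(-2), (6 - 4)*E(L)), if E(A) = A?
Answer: 139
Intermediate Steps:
B(P, M) = -4 + M + P (B(P, M) = -4 + (P + M) = -4 + (M + P) = -4 + M + P)
125 - B(1*(-2), (6 - 4)*E(L)) = 125 - (-4 + (6 - 4)*(-4) + 1*(-2)) = 125 - (-4 + 2*(-4) - 2) = 125 - (-4 - 8 - 2) = 125 - 1*(-14) = 125 + 14 = 139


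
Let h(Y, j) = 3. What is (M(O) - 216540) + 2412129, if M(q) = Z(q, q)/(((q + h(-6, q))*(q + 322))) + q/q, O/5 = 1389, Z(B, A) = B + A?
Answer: 18476298232055/8415186 ≈ 2.1956e+6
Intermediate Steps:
Z(B, A) = A + B
O = 6945 (O = 5*1389 = 6945)
M(q) = 1 + 2*q/((3 + q)*(322 + q)) (M(q) = (q + q)/(((q + 3)*(q + 322))) + q/q = (2*q)/(((3 + q)*(322 + q))) + 1 = (2*q)*(1/((3 + q)*(322 + q))) + 1 = 2*q/((3 + q)*(322 + q)) + 1 = 1 + 2*q/((3 + q)*(322 + q)))
(M(O) - 216540) + 2412129 = ((966 + 6945² + 327*6945)/(966 + 6945² + 325*6945) - 216540) + 2412129 = ((966 + 48233025 + 2271015)/(966 + 48233025 + 2257125) - 216540) + 2412129 = (50505006/50491116 - 216540) + 2412129 = ((1/50491116)*50505006 - 216540) + 2412129 = (8417501/8415186 - 216540) + 2412129 = -1822215958939/8415186 + 2412129 = 18476298232055/8415186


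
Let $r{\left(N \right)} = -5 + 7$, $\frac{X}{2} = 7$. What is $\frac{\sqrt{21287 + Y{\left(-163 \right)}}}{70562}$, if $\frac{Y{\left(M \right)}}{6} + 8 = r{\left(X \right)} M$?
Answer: $\frac{\sqrt{19283}}{70562} \approx 0.001968$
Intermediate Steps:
$X = 14$ ($X = 2 \cdot 7 = 14$)
$r{\left(N \right)} = 2$
$Y{\left(M \right)} = -48 + 12 M$ ($Y{\left(M \right)} = -48 + 6 \cdot 2 M = -48 + 12 M$)
$\frac{\sqrt{21287 + Y{\left(-163 \right)}}}{70562} = \frac{\sqrt{21287 + \left(-48 + 12 \left(-163\right)\right)}}{70562} = \sqrt{21287 - 2004} \cdot \frac{1}{70562} = \sqrt{19283} \cdot \frac{1}{70562} = \frac{\sqrt{19283}}{70562}$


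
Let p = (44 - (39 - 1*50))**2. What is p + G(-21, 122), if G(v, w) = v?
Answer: 3004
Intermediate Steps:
p = 3025 (p = (44 - (39 - 50))**2 = (44 - 1*(-11))**2 = (44 + 11)**2 = 55**2 = 3025)
p + G(-21, 122) = 3025 - 21 = 3004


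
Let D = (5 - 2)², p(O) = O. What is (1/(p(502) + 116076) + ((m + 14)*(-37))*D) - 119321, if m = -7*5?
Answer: -13094973583/116578 ≈ -1.1233e+5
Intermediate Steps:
m = -35
D = 9 (D = 3² = 9)
(1/(p(502) + 116076) + ((m + 14)*(-37))*D) - 119321 = (1/(502 + 116076) + ((-35 + 14)*(-37))*9) - 119321 = (1/116578 - 21*(-37)*9) - 119321 = (1/116578 + 777*9) - 119321 = (1/116578 + 6993) - 119321 = 815229955/116578 - 119321 = -13094973583/116578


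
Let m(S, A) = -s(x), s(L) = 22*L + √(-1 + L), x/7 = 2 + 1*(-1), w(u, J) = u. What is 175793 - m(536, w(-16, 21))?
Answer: 175947 + √6 ≈ 1.7595e+5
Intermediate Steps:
x = 7 (x = 7*(2 + 1*(-1)) = 7*(2 - 1) = 7*1 = 7)
s(L) = √(-1 + L) + 22*L
m(S, A) = -154 - √6 (m(S, A) = -(√(-1 + 7) + 22*7) = -(√6 + 154) = -(154 + √6) = -154 - √6)
175793 - m(536, w(-16, 21)) = 175793 - (-154 - √6) = 175793 + (154 + √6) = 175947 + √6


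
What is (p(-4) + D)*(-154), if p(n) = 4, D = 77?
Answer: -12474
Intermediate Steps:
(p(-4) + D)*(-154) = (4 + 77)*(-154) = 81*(-154) = -12474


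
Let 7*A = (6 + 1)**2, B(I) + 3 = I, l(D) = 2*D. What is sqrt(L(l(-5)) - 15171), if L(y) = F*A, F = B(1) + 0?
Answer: I*sqrt(15185) ≈ 123.23*I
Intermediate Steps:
B(I) = -3 + I
A = 7 (A = (6 + 1)**2/7 = (1/7)*7**2 = (1/7)*49 = 7)
F = -2 (F = (-3 + 1) + 0 = -2 + 0 = -2)
L(y) = -14 (L(y) = -2*7 = -14)
sqrt(L(l(-5)) - 15171) = sqrt(-14 - 15171) = sqrt(-15185) = I*sqrt(15185)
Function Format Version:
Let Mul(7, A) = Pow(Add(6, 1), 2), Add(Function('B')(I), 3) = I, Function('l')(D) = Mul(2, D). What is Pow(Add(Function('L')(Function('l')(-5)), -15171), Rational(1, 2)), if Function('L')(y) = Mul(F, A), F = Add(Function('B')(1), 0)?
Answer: Mul(I, Pow(15185, Rational(1, 2))) ≈ Mul(123.23, I)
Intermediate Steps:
Function('B')(I) = Add(-3, I)
A = 7 (A = Mul(Rational(1, 7), Pow(Add(6, 1), 2)) = Mul(Rational(1, 7), Pow(7, 2)) = Mul(Rational(1, 7), 49) = 7)
F = -2 (F = Add(Add(-3, 1), 0) = Add(-2, 0) = -2)
Function('L')(y) = -14 (Function('L')(y) = Mul(-2, 7) = -14)
Pow(Add(Function('L')(Function('l')(-5)), -15171), Rational(1, 2)) = Pow(Add(-14, -15171), Rational(1, 2)) = Pow(-15185, Rational(1, 2)) = Mul(I, Pow(15185, Rational(1, 2)))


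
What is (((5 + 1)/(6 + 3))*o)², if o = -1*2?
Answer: 16/9 ≈ 1.7778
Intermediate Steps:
o = -2
(((5 + 1)/(6 + 3))*o)² = (((5 + 1)/(6 + 3))*(-2))² = ((6/9)*(-2))² = ((6*(⅑))*(-2))² = ((⅔)*(-2))² = (-4/3)² = 16/9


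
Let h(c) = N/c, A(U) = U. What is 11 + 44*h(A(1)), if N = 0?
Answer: 11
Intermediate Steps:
h(c) = 0 (h(c) = 0/c = 0)
11 + 44*h(A(1)) = 11 + 44*0 = 11 + 0 = 11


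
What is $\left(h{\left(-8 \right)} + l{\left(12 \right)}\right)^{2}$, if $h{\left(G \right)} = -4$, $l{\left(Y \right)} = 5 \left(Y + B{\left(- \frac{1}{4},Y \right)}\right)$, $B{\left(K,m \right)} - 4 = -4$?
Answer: $3136$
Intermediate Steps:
$B{\left(K,m \right)} = 0$ ($B{\left(K,m \right)} = 4 - 4 = 0$)
$l{\left(Y \right)} = 5 Y$ ($l{\left(Y \right)} = 5 \left(Y + 0\right) = 5 Y$)
$\left(h{\left(-8 \right)} + l{\left(12 \right)}\right)^{2} = \left(-4 + 5 \cdot 12\right)^{2} = \left(-4 + 60\right)^{2} = 56^{2} = 3136$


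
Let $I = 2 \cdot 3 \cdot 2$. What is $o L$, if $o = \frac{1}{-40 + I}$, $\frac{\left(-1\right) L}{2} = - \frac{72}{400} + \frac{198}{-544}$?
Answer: $- \frac{3699}{95200} \approx -0.038855$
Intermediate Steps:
$I = 12$ ($I = 6 \cdot 2 = 12$)
$L = \frac{3699}{3400}$ ($L = - 2 \left(- \frac{72}{400} + \frac{198}{-544}\right) = - 2 \left(\left(-72\right) \frac{1}{400} + 198 \left(- \frac{1}{544}\right)\right) = - 2 \left(- \frac{9}{50} - \frac{99}{272}\right) = \left(-2\right) \left(- \frac{3699}{6800}\right) = \frac{3699}{3400} \approx 1.0879$)
$o = - \frac{1}{28}$ ($o = \frac{1}{-40 + 12} = \frac{1}{-28} = - \frac{1}{28} \approx -0.035714$)
$o L = \left(- \frac{1}{28}\right) \frac{3699}{3400} = - \frac{3699}{95200}$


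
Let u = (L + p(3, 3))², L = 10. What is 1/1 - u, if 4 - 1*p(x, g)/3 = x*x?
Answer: -24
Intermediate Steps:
p(x, g) = 12 - 3*x² (p(x, g) = 12 - 3*x*x = 12 - 3*x²)
u = 25 (u = (10 + (12 - 3*3²))² = (10 + (12 - 3*9))² = (10 + (12 - 27))² = (10 - 15)² = (-5)² = 25)
1/1 - u = 1/1 - 1*25 = 1 - 25 = -24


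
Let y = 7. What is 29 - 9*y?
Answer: -34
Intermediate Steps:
29 - 9*y = 29 - 9*7 = 29 - 63 = -34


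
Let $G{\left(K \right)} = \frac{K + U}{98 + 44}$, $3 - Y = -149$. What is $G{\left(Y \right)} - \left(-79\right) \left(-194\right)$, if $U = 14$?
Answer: $- \frac{1088063}{71} \approx -15325.0$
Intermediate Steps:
$Y = 152$ ($Y = 3 - -149 = 3 + 149 = 152$)
$G{\left(K \right)} = \frac{7}{71} + \frac{K}{142}$ ($G{\left(K \right)} = \frac{K + 14}{98 + 44} = \frac{14 + K}{142} = \left(14 + K\right) \frac{1}{142} = \frac{7}{71} + \frac{K}{142}$)
$G{\left(Y \right)} - \left(-79\right) \left(-194\right) = \left(\frac{7}{71} + \frac{1}{142} \cdot 152\right) - \left(-79\right) \left(-194\right) = \left(\frac{7}{71} + \frac{76}{71}\right) - 15326 = \frac{83}{71} - 15326 = - \frac{1088063}{71}$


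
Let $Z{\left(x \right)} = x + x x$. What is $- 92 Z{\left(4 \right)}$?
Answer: $-1840$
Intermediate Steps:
$Z{\left(x \right)} = x + x^{2}$
$- 92 Z{\left(4 \right)} = - 92 \cdot 4 \left(1 + 4\right) = - 92 \cdot 4 \cdot 5 = \left(-92\right) 20 = -1840$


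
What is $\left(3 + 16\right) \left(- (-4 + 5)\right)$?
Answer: $-19$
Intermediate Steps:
$\left(3 + 16\right) \left(- (-4 + 5)\right) = 19 \left(\left(-1\right) 1\right) = 19 \left(-1\right) = -19$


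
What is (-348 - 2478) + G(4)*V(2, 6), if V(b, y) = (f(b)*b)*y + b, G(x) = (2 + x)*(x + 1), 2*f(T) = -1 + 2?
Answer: -2586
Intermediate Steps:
f(T) = 1/2 (f(T) = (-1 + 2)/2 = (1/2)*1 = 1/2)
G(x) = (1 + x)*(2 + x) (G(x) = (2 + x)*(1 + x) = (1 + x)*(2 + x))
V(b, y) = b + b*y/2 (V(b, y) = (b/2)*y + b = b*y/2 + b = b + b*y/2)
(-348 - 2478) + G(4)*V(2, 6) = (-348 - 2478) + (2 + 4**2 + 3*4)*((1/2)*2*(2 + 6)) = -2826 + (2 + 16 + 12)*((1/2)*2*8) = -2826 + 30*8 = -2826 + 240 = -2586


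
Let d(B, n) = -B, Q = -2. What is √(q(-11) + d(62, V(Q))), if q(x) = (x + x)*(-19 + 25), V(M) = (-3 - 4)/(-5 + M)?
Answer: I*√194 ≈ 13.928*I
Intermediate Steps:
V(M) = -7/(-5 + M)
q(x) = 12*x (q(x) = (2*x)*6 = 12*x)
√(q(-11) + d(62, V(Q))) = √(12*(-11) - 1*62) = √(-132 - 62) = √(-194) = I*√194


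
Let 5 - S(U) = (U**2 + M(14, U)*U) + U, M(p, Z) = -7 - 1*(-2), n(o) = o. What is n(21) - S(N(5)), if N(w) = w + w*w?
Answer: 796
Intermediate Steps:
N(w) = w + w**2
M(p, Z) = -5 (M(p, Z) = -7 + 2 = -5)
S(U) = 5 - U**2 + 4*U (S(U) = 5 - ((U**2 - 5*U) + U) = 5 - (U**2 - 4*U) = 5 + (-U**2 + 4*U) = 5 - U**2 + 4*U)
n(21) - S(N(5)) = 21 - (5 - (5*(1 + 5))**2 + 4*(5*(1 + 5))) = 21 - (5 - (5*6)**2 + 4*(5*6)) = 21 - (5 - 1*30**2 + 4*30) = 21 - (5 - 1*900 + 120) = 21 - (5 - 900 + 120) = 21 - 1*(-775) = 21 + 775 = 796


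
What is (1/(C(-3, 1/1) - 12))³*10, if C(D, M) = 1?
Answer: -10/1331 ≈ -0.0075132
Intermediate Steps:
(1/(C(-3, 1/1) - 12))³*10 = (1/(1 - 12))³*10 = (1/(-11))³*10 = (-1/11)³*10 = -1/1331*10 = -10/1331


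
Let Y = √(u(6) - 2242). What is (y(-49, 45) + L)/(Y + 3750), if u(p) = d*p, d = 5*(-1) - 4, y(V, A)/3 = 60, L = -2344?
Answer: -2028750/3516199 + 1082*I*√574/3516199 ≈ -0.57697 + 0.0073724*I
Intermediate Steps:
y(V, A) = 180 (y(V, A) = 3*60 = 180)
d = -9 (d = -5 - 4 = -9)
u(p) = -9*p
Y = 2*I*√574 (Y = √(-9*6 - 2242) = √(-54 - 2242) = √(-2296) = 2*I*√574 ≈ 47.917*I)
(y(-49, 45) + L)/(Y + 3750) = (180 - 2344)/(2*I*√574 + 3750) = -2164/(3750 + 2*I*√574)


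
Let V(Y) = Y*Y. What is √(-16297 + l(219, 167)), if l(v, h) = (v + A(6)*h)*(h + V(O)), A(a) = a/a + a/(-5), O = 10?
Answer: √831455/5 ≈ 182.37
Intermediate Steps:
A(a) = 1 - a/5 (A(a) = 1 + a*(-⅕) = 1 - a/5)
V(Y) = Y²
l(v, h) = (100 + h)*(v - h/5) (l(v, h) = (v + (1 - ⅕*6)*h)*(h + 10²) = (v + (1 - 6/5)*h)*(h + 100) = (v - h/5)*(100 + h) = (100 + h)*(v - h/5))
√(-16297 + l(219, 167)) = √(-16297 + (-20*167 + 100*219 - ⅕*167² + 167*219)) = √(-16297 + (-3340 + 21900 - ⅕*27889 + 36573)) = √(-16297 + (-3340 + 21900 - 27889/5 + 36573)) = √(-16297 + 247776/5) = √(166291/5) = √831455/5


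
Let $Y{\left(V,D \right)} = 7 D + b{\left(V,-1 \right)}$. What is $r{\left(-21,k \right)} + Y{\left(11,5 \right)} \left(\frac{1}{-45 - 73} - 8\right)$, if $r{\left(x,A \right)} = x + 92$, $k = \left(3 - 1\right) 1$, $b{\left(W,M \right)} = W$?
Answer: $- \frac{17546}{59} \approx -297.39$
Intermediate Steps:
$k = 2$ ($k = 2 \cdot 1 = 2$)
$Y{\left(V,D \right)} = V + 7 D$ ($Y{\left(V,D \right)} = 7 D + V = V + 7 D$)
$r{\left(x,A \right)} = 92 + x$
$r{\left(-21,k \right)} + Y{\left(11,5 \right)} \left(\frac{1}{-45 - 73} - 8\right) = \left(92 - 21\right) + \left(11 + 7 \cdot 5\right) \left(\frac{1}{-45 - 73} - 8\right) = 71 + \left(11 + 35\right) \left(\frac{1}{-118} - 8\right) = 71 + 46 \left(- \frac{1}{118} - 8\right) = 71 + 46 \left(- \frac{945}{118}\right) = 71 - \frac{21735}{59} = - \frac{17546}{59}$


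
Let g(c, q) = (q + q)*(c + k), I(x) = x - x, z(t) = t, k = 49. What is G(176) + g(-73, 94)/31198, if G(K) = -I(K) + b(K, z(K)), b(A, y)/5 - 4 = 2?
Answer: 465714/15599 ≈ 29.855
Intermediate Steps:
b(A, y) = 30 (b(A, y) = 20 + 5*2 = 20 + 10 = 30)
I(x) = 0
G(K) = 30 (G(K) = -1*0 + 30 = 0 + 30 = 30)
g(c, q) = 2*q*(49 + c) (g(c, q) = (q + q)*(c + 49) = (2*q)*(49 + c) = 2*q*(49 + c))
G(176) + g(-73, 94)/31198 = 30 + (2*94*(49 - 73))/31198 = 30 + (2*94*(-24))*(1/31198) = 30 - 4512*1/31198 = 30 - 2256/15599 = 465714/15599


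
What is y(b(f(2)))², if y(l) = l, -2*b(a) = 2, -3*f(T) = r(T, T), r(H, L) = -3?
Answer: 1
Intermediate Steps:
f(T) = 1 (f(T) = -⅓*(-3) = 1)
b(a) = -1 (b(a) = -½*2 = -1)
y(b(f(2)))² = (-1)² = 1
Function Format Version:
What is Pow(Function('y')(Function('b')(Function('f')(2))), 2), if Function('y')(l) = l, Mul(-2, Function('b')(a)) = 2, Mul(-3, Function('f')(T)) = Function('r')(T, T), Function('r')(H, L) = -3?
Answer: 1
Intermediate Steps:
Function('f')(T) = 1 (Function('f')(T) = Mul(Rational(-1, 3), -3) = 1)
Function('b')(a) = -1 (Function('b')(a) = Mul(Rational(-1, 2), 2) = -1)
Pow(Function('y')(Function('b')(Function('f')(2))), 2) = Pow(-1, 2) = 1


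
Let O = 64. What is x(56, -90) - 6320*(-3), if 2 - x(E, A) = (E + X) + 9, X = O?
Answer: 18833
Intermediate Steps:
X = 64
x(E, A) = -71 - E (x(E, A) = 2 - ((E + 64) + 9) = 2 - ((64 + E) + 9) = 2 - (73 + E) = 2 + (-73 - E) = -71 - E)
x(56, -90) - 6320*(-3) = (-71 - 1*56) - 6320*(-3) = (-71 - 56) - 316*(-60) = -127 + 18960 = 18833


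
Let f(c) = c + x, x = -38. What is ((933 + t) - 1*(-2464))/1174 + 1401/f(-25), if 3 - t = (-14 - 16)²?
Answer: -247879/12327 ≈ -20.109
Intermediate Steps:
f(c) = -38 + c (f(c) = c - 38 = -38 + c)
t = -897 (t = 3 - (-14 - 16)² = 3 - 1*(-30)² = 3 - 1*900 = 3 - 900 = -897)
((933 + t) - 1*(-2464))/1174 + 1401/f(-25) = ((933 - 897) - 1*(-2464))/1174 + 1401/(-38 - 25) = (36 + 2464)*(1/1174) + 1401/(-63) = 2500*(1/1174) + 1401*(-1/63) = 1250/587 - 467/21 = -247879/12327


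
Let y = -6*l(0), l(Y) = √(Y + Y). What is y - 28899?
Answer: -28899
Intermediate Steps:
l(Y) = √2*√Y (l(Y) = √(2*Y) = √2*√Y)
y = 0 (y = -6*√2*√0 = -6*√2*0 = -6*0 = 0)
y - 28899 = 0 - 28899 = -28899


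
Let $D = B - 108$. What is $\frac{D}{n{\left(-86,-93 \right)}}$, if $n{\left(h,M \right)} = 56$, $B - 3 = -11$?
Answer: $- \frac{29}{14} \approx -2.0714$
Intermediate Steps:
$B = -8$ ($B = 3 - 11 = -8$)
$D = -116$ ($D = -8 - 108 = -116$)
$\frac{D}{n{\left(-86,-93 \right)}} = - \frac{116}{56} = \left(-116\right) \frac{1}{56} = - \frac{29}{14}$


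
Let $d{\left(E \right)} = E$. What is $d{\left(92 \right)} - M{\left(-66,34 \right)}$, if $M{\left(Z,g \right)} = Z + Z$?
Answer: $224$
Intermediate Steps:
$M{\left(Z,g \right)} = 2 Z$
$d{\left(92 \right)} - M{\left(-66,34 \right)} = 92 - 2 \left(-66\right) = 92 - -132 = 92 + 132 = 224$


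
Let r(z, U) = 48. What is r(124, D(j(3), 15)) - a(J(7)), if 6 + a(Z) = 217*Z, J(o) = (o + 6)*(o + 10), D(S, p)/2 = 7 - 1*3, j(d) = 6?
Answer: -47903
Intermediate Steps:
D(S, p) = 8 (D(S, p) = 2*(7 - 1*3) = 2*(7 - 3) = 2*4 = 8)
J(o) = (6 + o)*(10 + o)
a(Z) = -6 + 217*Z
r(124, D(j(3), 15)) - a(J(7)) = 48 - (-6 + 217*(60 + 7² + 16*7)) = 48 - (-6 + 217*(60 + 49 + 112)) = 48 - (-6 + 217*221) = 48 - (-6 + 47957) = 48 - 1*47951 = 48 - 47951 = -47903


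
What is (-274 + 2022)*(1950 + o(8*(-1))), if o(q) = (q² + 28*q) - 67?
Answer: 3011804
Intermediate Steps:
o(q) = -67 + q² + 28*q
(-274 + 2022)*(1950 + o(8*(-1))) = (-274 + 2022)*(1950 + (-67 + (8*(-1))² + 28*(8*(-1)))) = 1748*(1950 + (-67 + (-8)² + 28*(-8))) = 1748*(1950 + (-67 + 64 - 224)) = 1748*(1950 - 227) = 1748*1723 = 3011804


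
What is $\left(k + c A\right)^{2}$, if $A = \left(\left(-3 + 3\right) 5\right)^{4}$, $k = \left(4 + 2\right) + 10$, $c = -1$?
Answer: $256$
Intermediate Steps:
$k = 16$ ($k = 6 + 10 = 16$)
$A = 0$ ($A = \left(0 \cdot 5\right)^{4} = 0^{4} = 0$)
$\left(k + c A\right)^{2} = \left(16 - 0\right)^{2} = \left(16 + 0\right)^{2} = 16^{2} = 256$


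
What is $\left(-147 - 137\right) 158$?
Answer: $-44872$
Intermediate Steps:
$\left(-147 - 137\right) 158 = \left(-284\right) 158 = -44872$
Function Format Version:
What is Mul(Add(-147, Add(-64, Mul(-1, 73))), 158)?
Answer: -44872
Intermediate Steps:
Mul(Add(-147, Add(-64, Mul(-1, 73))), 158) = Mul(Add(-147, Add(-64, -73)), 158) = Mul(Add(-147, -137), 158) = Mul(-284, 158) = -44872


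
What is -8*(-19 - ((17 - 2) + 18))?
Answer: 416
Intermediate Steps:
-8*(-19 - ((17 - 2) + 18)) = -8*(-19 - (15 + 18)) = -8*(-19 - 1*33) = -8*(-19 - 33) = -8*(-52) = 416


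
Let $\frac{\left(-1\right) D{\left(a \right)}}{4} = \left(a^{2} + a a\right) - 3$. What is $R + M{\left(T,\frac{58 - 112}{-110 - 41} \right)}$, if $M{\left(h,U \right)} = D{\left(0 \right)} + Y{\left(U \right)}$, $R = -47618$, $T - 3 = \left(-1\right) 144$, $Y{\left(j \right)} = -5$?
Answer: $-47611$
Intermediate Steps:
$D{\left(a \right)} = 12 - 8 a^{2}$ ($D{\left(a \right)} = - 4 \left(\left(a^{2} + a a\right) - 3\right) = - 4 \left(\left(a^{2} + a^{2}\right) - 3\right) = - 4 \left(2 a^{2} - 3\right) = - 4 \left(-3 + 2 a^{2}\right) = 12 - 8 a^{2}$)
$T = -141$ ($T = 3 - 144 = -141$)
$M{\left(h,U \right)} = 7$ ($M{\left(h,U \right)} = \left(12 - 8 \cdot 0^{2}\right) - 5 = \left(12 - 0\right) - 5 = \left(12 + 0\right) - 5 = 12 - 5 = 7$)
$R + M{\left(T,\frac{58 - 112}{-110 - 41} \right)} = -47618 + 7 = -47611$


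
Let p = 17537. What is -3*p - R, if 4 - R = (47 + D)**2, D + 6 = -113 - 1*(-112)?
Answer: -51015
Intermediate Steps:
D = -7 (D = -6 + (-113 - 1*(-112)) = -6 + (-113 + 112) = -6 - 1 = -7)
R = -1596 (R = 4 - (47 - 7)**2 = 4 - 1*40**2 = 4 - 1*1600 = 4 - 1600 = -1596)
-3*p - R = -3*17537 - 1*(-1596) = -52611 + 1596 = -51015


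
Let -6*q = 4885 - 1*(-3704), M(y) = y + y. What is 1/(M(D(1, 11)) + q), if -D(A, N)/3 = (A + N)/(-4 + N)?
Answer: -14/20185 ≈ -0.00069358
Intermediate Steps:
D(A, N) = -3*(A + N)/(-4 + N)
M(y) = 2*y
q = -2863/2 (q = -(4885 - 1*(-3704))/6 = -(4885 + 3704)/6 = -⅙*8589 = -2863/2 ≈ -1431.5)
1/(M(D(1, 11)) + q) = 1/(2*(3*(-1*1 - 1*11)/(-4 + 11)) - 2863/2) = 1/(2*(3*(-1 - 11)/7) - 2863/2) = 1/(2*(3*(⅐)*(-12)) - 2863/2) = 1/(2*(-36/7) - 2863/2) = 1/(-72/7 - 2863/2) = 1/(-20185/14) = -14/20185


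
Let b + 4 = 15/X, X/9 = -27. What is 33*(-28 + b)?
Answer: -28567/27 ≈ -1058.0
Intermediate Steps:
X = -243 (X = 9*(-27) = -243)
b = -329/81 (b = -4 + 15/(-243) = -4 + 15*(-1/243) = -4 - 5/81 = -329/81 ≈ -4.0617)
33*(-28 + b) = 33*(-28 - 329/81) = 33*(-2597/81) = -28567/27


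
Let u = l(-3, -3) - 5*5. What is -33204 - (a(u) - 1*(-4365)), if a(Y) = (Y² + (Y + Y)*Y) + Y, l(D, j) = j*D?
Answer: -38321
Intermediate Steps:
l(D, j) = D*j
u = -16 (u = -3*(-3) - 5*5 = 9 - 25 = -16)
a(Y) = Y + 3*Y² (a(Y) = (Y² + (2*Y)*Y) + Y = (Y² + 2*Y²) + Y = 3*Y² + Y = Y + 3*Y²)
-33204 - (a(u) - 1*(-4365)) = -33204 - (-16*(1 + 3*(-16)) - 1*(-4365)) = -33204 - (-16*(1 - 48) + 4365) = -33204 - (-16*(-47) + 4365) = -33204 - (752 + 4365) = -33204 - 1*5117 = -33204 - 5117 = -38321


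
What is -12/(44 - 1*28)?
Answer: -¾ ≈ -0.75000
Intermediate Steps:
-12/(44 - 1*28) = -12/(44 - 28) = -12/16 = -12*1/16 = -¾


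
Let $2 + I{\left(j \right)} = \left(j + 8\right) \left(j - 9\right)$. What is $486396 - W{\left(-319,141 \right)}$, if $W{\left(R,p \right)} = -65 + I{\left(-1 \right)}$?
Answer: $486533$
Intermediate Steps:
$I{\left(j \right)} = -2 + \left(-9 + j\right) \left(8 + j\right)$ ($I{\left(j \right)} = -2 + \left(j + 8\right) \left(j - 9\right) = -2 + \left(8 + j\right) \left(-9 + j\right) = -2 + \left(-9 + j\right) \left(8 + j\right)$)
$W{\left(R,p \right)} = -137$ ($W{\left(R,p \right)} = -65 - \left(73 - 1\right) = -65 + \left(-74 + 1 + 1\right) = -65 - 72 = -137$)
$486396 - W{\left(-319,141 \right)} = 486396 - -137 = 486396 + 137 = 486533$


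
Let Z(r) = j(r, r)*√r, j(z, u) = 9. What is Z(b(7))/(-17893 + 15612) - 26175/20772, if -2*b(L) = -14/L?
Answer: -19964041/15793644 ≈ -1.2641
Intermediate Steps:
b(L) = 7/L (b(L) = -(-7)/L = 7/L)
Z(r) = 9*√r
Z(b(7))/(-17893 + 15612) - 26175/20772 = (9*√(7/7))/(-17893 + 15612) - 26175/20772 = (9*√(7*(⅐)))/(-2281) - 26175*1/20772 = (9*√1)*(-1/2281) - 8725/6924 = (9*1)*(-1/2281) - 8725/6924 = 9*(-1/2281) - 8725/6924 = -9/2281 - 8725/6924 = -19964041/15793644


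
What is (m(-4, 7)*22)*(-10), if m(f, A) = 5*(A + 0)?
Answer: -7700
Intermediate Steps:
m(f, A) = 5*A
(m(-4, 7)*22)*(-10) = ((5*7)*22)*(-10) = (35*22)*(-10) = 770*(-10) = -7700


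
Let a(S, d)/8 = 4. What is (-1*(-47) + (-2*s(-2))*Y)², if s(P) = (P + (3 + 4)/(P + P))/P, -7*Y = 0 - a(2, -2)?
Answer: 43681/49 ≈ 891.45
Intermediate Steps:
a(S, d) = 32 (a(S, d) = 8*4 = 32)
Y = 32/7 (Y = -(0 - 1*32)/7 = -(0 - 32)/7 = -⅐*(-32) = 32/7 ≈ 4.5714)
s(P) = (P + 7/(2*P))/P (s(P) = (P + 7/((2*P)))/P = (P + 7*(1/(2*P)))/P = (P + 7/(2*P))/P)
(-1*(-47) + (-2*s(-2))*Y)² = (-1*(-47) - 2*(1 + (7/2)/(-2)²)*(32/7))² = (47 - 2*(1 + (7/2)*(¼))*(32/7))² = (47 - 2*(1 + 7/8)*(32/7))² = (47 - 2*15/8*(32/7))² = (47 - 15/4*32/7)² = (47 - 120/7)² = (209/7)² = 43681/49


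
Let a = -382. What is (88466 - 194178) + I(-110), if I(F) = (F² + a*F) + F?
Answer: -51702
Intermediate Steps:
I(F) = F² - 381*F (I(F) = (F² - 382*F) + F = F² - 381*F)
(88466 - 194178) + I(-110) = (88466 - 194178) - 110*(-381 - 110) = -105712 - 110*(-491) = -105712 + 54010 = -51702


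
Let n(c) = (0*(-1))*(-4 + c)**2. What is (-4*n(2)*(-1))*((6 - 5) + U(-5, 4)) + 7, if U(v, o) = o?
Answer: 7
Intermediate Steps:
n(c) = 0 (n(c) = 0*(-4 + c)**2 = 0)
(-4*n(2)*(-1))*((6 - 5) + U(-5, 4)) + 7 = (-4*0*(-1))*((6 - 5) + 4) + 7 = (0*(-1))*(1 + 4) + 7 = 0*5 + 7 = 0 + 7 = 7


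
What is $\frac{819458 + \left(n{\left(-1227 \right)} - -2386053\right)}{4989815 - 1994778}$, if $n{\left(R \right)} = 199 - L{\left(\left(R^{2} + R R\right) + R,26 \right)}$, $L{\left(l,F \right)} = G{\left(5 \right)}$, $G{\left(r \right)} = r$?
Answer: $\frac{3205705}{2995037} \approx 1.0703$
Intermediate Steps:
$L{\left(l,F \right)} = 5$
$n{\left(R \right)} = 194$ ($n{\left(R \right)} = 199 - 5 = 194$)
$\frac{819458 + \left(n{\left(-1227 \right)} - -2386053\right)}{4989815 - 1994778} = \frac{819458 + \left(194 - -2386053\right)}{4989815 - 1994778} = \frac{819458 + \left(194 + 2386053\right)}{2995037} = \left(819458 + 2386247\right) \frac{1}{2995037} = 3205705 \cdot \frac{1}{2995037} = \frac{3205705}{2995037}$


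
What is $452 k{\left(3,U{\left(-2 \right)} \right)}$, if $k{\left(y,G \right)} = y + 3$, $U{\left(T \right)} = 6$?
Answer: $2712$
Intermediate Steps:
$k{\left(y,G \right)} = 3 + y$
$452 k{\left(3,U{\left(-2 \right)} \right)} = 452 \left(3 + 3\right) = 452 \cdot 6 = 2712$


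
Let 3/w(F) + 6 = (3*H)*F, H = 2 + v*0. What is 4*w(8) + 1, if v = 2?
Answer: 9/7 ≈ 1.2857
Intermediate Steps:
H = 2 (H = 2 + 2*0 = 2 + 0 = 2)
w(F) = 3/(-6 + 6*F) (w(F) = 3/(-6 + (3*2)*F) = 3/(-6 + 6*F))
4*w(8) + 1 = 4*(1/(2*(-1 + 8))) + 1 = 4*((1/2)/7) + 1 = 4*((1/2)*(1/7)) + 1 = 4*(1/14) + 1 = 2/7 + 1 = 9/7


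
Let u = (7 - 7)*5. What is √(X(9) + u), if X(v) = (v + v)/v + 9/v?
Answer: √3 ≈ 1.7320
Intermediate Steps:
u = 0 (u = 0*5 = 0)
X(v) = 2 + 9/v (X(v) = (2*v)/v + 9/v = 2 + 9/v)
√(X(9) + u) = √((2 + 9/9) + 0) = √((2 + 9*(⅑)) + 0) = √((2 + 1) + 0) = √(3 + 0) = √3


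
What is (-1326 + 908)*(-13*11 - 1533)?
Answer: 700568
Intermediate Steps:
(-1326 + 908)*(-13*11 - 1533) = -418*(-143 - 1533) = -418*(-1676) = 700568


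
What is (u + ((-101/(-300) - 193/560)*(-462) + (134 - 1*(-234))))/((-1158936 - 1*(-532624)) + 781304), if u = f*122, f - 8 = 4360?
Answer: 35551179/10332800 ≈ 3.4406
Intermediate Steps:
f = 4368 (f = 8 + 4360 = 4368)
u = 532896 (u = 4368*122 = 532896)
(u + ((-101/(-300) - 193/560)*(-462) + (134 - 1*(-234))))/((-1158936 - 1*(-532624)) + 781304) = (532896 + ((-101/(-300) - 193/560)*(-462) + (134 - 1*(-234))))/((-1158936 - 1*(-532624)) + 781304) = (532896 + ((-101*(-1/300) - 193*1/560)*(-462) + (134 + 234)))/((-1158936 + 532624) + 781304) = (532896 + ((101/300 - 193/560)*(-462) + 368))/(-626312 + 781304) = (532896 + (-67/8400*(-462) + 368))/154992 = (532896 + (737/200 + 368))*(1/154992) = (532896 + 74337/200)*(1/154992) = (106653537/200)*(1/154992) = 35551179/10332800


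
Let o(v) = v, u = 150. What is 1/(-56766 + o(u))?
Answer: -1/56616 ≈ -1.7663e-5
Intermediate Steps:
1/(-56766 + o(u)) = 1/(-56766 + 150) = 1/(-56616) = -1/56616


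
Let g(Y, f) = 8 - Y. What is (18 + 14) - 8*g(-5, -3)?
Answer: -72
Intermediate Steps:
(18 + 14) - 8*g(-5, -3) = (18 + 14) - 8*(8 - 1*(-5)) = 32 - 8*(8 + 5) = 32 - 8*13 = 32 - 104 = -72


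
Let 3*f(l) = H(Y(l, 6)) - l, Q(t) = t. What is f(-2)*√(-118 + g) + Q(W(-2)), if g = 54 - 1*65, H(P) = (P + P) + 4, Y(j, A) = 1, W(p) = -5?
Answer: -5 + 8*I*√129/3 ≈ -5.0 + 30.288*I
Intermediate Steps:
H(P) = 4 + 2*P (H(P) = 2*P + 4 = 4 + 2*P)
g = -11 (g = 54 - 65 = -11)
f(l) = 2 - l/3 (f(l) = ((4 + 2*1) - l)/3 = ((4 + 2) - l)/3 = (6 - l)/3 = 2 - l/3)
f(-2)*√(-118 + g) + Q(W(-2)) = (2 - ⅓*(-2))*√(-118 - 11) - 5 = (2 + ⅔)*√(-129) - 5 = 8*(I*√129)/3 - 5 = 8*I*√129/3 - 5 = -5 + 8*I*√129/3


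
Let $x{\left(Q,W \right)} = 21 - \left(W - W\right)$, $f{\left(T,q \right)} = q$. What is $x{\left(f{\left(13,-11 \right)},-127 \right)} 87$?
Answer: $1827$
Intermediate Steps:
$x{\left(Q,W \right)} = 21$ ($x{\left(Q,W \right)} = 21 - 0 = 21 + 0 = 21$)
$x{\left(f{\left(13,-11 \right)},-127 \right)} 87 = 21 \cdot 87 = 1827$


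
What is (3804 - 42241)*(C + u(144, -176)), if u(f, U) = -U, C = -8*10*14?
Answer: 36284528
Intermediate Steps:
C = -1120 (C = -80*14 = -1120)
(3804 - 42241)*(C + u(144, -176)) = (3804 - 42241)*(-1120 - 1*(-176)) = -38437*(-1120 + 176) = -38437*(-944) = 36284528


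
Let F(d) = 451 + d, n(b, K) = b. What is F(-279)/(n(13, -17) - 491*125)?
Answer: -86/30681 ≈ -0.0028030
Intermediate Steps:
F(-279)/(n(13, -17) - 491*125) = (451 - 279)/(13 - 491*125) = 172/(13 - 61375) = 172/(-61362) = 172*(-1/61362) = -86/30681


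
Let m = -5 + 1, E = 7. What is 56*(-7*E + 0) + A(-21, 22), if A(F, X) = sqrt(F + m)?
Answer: -2744 + 5*I ≈ -2744.0 + 5.0*I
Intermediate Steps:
m = -4
A(F, X) = sqrt(-4 + F) (A(F, X) = sqrt(F - 4) = sqrt(-4 + F))
56*(-7*E + 0) + A(-21, 22) = 56*(-7*7 + 0) + sqrt(-4 - 21) = 56*(-49 + 0) + sqrt(-25) = 56*(-49) + 5*I = -2744 + 5*I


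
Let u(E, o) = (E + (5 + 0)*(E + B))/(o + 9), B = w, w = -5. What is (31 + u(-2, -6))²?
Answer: 3136/9 ≈ 348.44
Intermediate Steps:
B = -5
u(E, o) = (-25 + 6*E)/(9 + o) (u(E, o) = (E + (5 + 0)*(E - 5))/(o + 9) = (E + 5*(-5 + E))/(9 + o) = (E + (-25 + 5*E))/(9 + o) = (-25 + 6*E)/(9 + o))
(31 + u(-2, -6))² = (31 + (-25 + 6*(-2))/(9 - 6))² = (31 + (-25 - 12)/3)² = (31 + (⅓)*(-37))² = (31 - 37/3)² = (56/3)² = 3136/9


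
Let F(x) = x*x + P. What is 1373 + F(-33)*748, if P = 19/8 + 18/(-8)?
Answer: 1632077/2 ≈ 8.1604e+5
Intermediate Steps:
P = ⅛ (P = 19*(⅛) + 18*(-⅛) = 19/8 - 9/4 = ⅛ ≈ 0.12500)
F(x) = ⅛ + x² (F(x) = x*x + ⅛ = x² + ⅛ = ⅛ + x²)
1373 + F(-33)*748 = 1373 + (⅛ + (-33)²)*748 = 1373 + (⅛ + 1089)*748 = 1373 + (8713/8)*748 = 1373 + 1629331/2 = 1632077/2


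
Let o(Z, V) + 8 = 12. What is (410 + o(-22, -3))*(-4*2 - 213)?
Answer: -91494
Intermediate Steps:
o(Z, V) = 4 (o(Z, V) = -8 + 12 = 4)
(410 + o(-22, -3))*(-4*2 - 213) = (410 + 4)*(-4*2 - 213) = 414*(-8 - 213) = 414*(-221) = -91494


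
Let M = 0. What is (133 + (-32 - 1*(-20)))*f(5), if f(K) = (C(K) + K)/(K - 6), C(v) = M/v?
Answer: -605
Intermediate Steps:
C(v) = 0 (C(v) = 0/v = 0)
f(K) = K/(-6 + K) (f(K) = (0 + K)/(K - 6) = K/(-6 + K))
(133 + (-32 - 1*(-20)))*f(5) = (133 + (-32 - 1*(-20)))*(5/(-6 + 5)) = (133 + (-32 + 20))*(5/(-1)) = (133 - 12)*(5*(-1)) = 121*(-5) = -605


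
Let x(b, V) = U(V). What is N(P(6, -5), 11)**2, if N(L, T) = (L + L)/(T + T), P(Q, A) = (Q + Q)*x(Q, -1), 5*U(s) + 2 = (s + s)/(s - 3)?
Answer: 324/3025 ≈ 0.10711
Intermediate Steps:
U(s) = -2/5 + 2*s/(5*(-3 + s)) (U(s) = -2/5 + ((s + s)/(s - 3))/5 = -2/5 + ((2*s)/(-3 + s))/5 = -2/5 + (2*s/(-3 + s))/5 = -2/5 + 2*s/(5*(-3 + s)))
x(b, V) = 6/(5*(-3 + V))
P(Q, A) = -3*Q/5 (P(Q, A) = (Q + Q)*(6/(5*(-3 - 1))) = (2*Q)*((6/5)/(-4)) = (2*Q)*((6/5)*(-1/4)) = (2*Q)*(-3/10) = -3*Q/5)
N(L, T) = L/T (N(L, T) = (2*L)/((2*T)) = (2*L)*(1/(2*T)) = L/T)
N(P(6, -5), 11)**2 = (-3/5*6/11)**2 = (-18/5*1/11)**2 = (-18/55)**2 = 324/3025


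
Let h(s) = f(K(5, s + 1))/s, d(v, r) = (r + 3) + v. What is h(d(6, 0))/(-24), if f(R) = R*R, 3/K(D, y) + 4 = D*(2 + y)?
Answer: -1/75264 ≈ -1.3287e-5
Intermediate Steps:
K(D, y) = 3/(-4 + D*(2 + y))
d(v, r) = 3 + r + v (d(v, r) = (3 + r) + v = 3 + r + v)
f(R) = R**2
h(s) = 9/(s*(11 + 5*s)**2) (h(s) = (3/(-4 + 2*5 + 5*(s + 1)))**2/s = (3/(-4 + 10 + 5*(1 + s)))**2/s = (3/(-4 + 10 + (5 + 5*s)))**2/s = (3/(11 + 5*s))**2/s = (9/(11 + 5*s)**2)/s = 9/(s*(11 + 5*s)**2))
h(d(6, 0))/(-24) = (9/((3 + 0 + 6)*(11 + 5*(3 + 0 + 6))**2))/(-24) = (9/(9*(11 + 5*9)**2))*(-1/24) = (9*(1/9)/(11 + 45)**2)*(-1/24) = (9*(1/9)/56**2)*(-1/24) = (9*(1/9)*(1/3136))*(-1/24) = (1/3136)*(-1/24) = -1/75264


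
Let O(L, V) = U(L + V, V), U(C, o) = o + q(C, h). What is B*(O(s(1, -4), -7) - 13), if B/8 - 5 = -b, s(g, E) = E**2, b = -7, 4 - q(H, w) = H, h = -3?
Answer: -2400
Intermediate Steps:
q(H, w) = 4 - H
U(C, o) = 4 + o - C (U(C, o) = o + (4 - C) = 4 + o - C)
O(L, V) = 4 - L (O(L, V) = 4 + V - (L + V) = 4 + V + (-L - V) = 4 - L)
B = 96 (B = 40 + 8*(-1*(-7)) = 40 + 8*7 = 40 + 56 = 96)
B*(O(s(1, -4), -7) - 13) = 96*((4 - 1*(-4)**2) - 13) = 96*((4 - 1*16) - 13) = 96*((4 - 16) - 13) = 96*(-12 - 13) = 96*(-25) = -2400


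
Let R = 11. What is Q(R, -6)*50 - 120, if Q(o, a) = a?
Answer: -420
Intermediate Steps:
Q(R, -6)*50 - 120 = -6*50 - 120 = -300 - 120 = -420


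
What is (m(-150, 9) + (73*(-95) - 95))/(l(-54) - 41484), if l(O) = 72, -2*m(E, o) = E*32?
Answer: 2315/20706 ≈ 0.11180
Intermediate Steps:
m(E, o) = -16*E (m(E, o) = -E*32/2 = -16*E)
(m(-150, 9) + (73*(-95) - 95))/(l(-54) - 41484) = (-16*(-150) + (73*(-95) - 95))/(72 - 41484) = (2400 + (-6935 - 95))/(-41412) = (2400 - 7030)*(-1/41412) = -4630*(-1/41412) = 2315/20706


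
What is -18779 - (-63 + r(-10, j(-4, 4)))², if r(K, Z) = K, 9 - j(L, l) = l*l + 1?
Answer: -24108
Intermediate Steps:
j(L, l) = 8 - l² (j(L, l) = 9 - (l*l + 1) = 9 - (l² + 1) = 9 - (1 + l²) = 9 + (-1 - l²) = 8 - l²)
-18779 - (-63 + r(-10, j(-4, 4)))² = -18779 - (-63 - 10)² = -18779 - 1*(-73)² = -18779 - 1*5329 = -18779 - 5329 = -24108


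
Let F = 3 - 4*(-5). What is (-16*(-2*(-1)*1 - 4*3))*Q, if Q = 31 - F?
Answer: 1280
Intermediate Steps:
F = 23 (F = 3 + 20 = 23)
Q = 8 (Q = 31 - 1*23 = 31 - 23 = 8)
(-16*(-2*(-1)*1 - 4*3))*Q = -16*(-2*(-1)*1 - 4*3)*8 = -16*(2*1 - 12)*8 = -16*(2 - 12)*8 = -16*(-10)*8 = 160*8 = 1280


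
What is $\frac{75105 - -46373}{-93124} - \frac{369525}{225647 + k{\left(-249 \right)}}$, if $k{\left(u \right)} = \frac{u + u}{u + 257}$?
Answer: $- \frac{123630460721}{42014708518} \approx -2.9426$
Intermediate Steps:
$k{\left(u \right)} = \frac{2 u}{257 + u}$
$\frac{75105 - -46373}{-93124} - \frac{369525}{225647 + k{\left(-249 \right)}} = \frac{75105 - -46373}{-93124} - \frac{369525}{225647 + 2 \left(-249\right) \frac{1}{257 - 249}} = \left(75105 + 46373\right) \left(- \frac{1}{93124}\right) - \frac{369525}{225647 + 2 \left(-249\right) \frac{1}{8}} = 121478 \left(- \frac{1}{93124}\right) - \frac{369525}{225647 + 2 \left(-249\right) \frac{1}{8}} = - \frac{60739}{46562} - \frac{369525}{225647 - \frac{249}{4}} = - \frac{60739}{46562} - \frac{369525}{\frac{902339}{4}} = - \frac{60739}{46562} - \frac{1478100}{902339} = - \frac{123630460721}{42014708518}$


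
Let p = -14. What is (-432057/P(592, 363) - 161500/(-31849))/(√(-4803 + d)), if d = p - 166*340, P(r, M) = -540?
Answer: -659418733*I*√61257/50167907820 ≈ -3.2532*I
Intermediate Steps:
d = -56454 (d = -14 - 166*340 = -14 - 56440 = -56454)
(-432057/P(592, 363) - 161500/(-31849))/(√(-4803 + d)) = (-432057/(-540) - 161500/(-31849))/(√(-4803 - 56454)) = (-432057*(-1/540) - 161500*(-1/31849))/(√(-61257)) = (144019/180 + 161500/31849)/((I*√61257)) = 4615931131*(-I*√61257/61257)/5732820 = -659418733*I*√61257/50167907820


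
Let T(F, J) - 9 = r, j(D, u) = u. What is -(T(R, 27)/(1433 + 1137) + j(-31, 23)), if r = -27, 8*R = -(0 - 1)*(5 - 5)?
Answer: -29546/1285 ≈ -22.993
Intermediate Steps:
R = 0 (R = (-(0 - 1)*(5 - 5))/8 = (-(-1)*0)/8 = (-1*0)/8 = (1/8)*0 = 0)
T(F, J) = -18 (T(F, J) = 9 - 27 = -18)
-(T(R, 27)/(1433 + 1137) + j(-31, 23)) = -(-18/(1433 + 1137) + 23) = -(-18/2570 + 23) = -((1/2570)*(-18) + 23) = -(-9/1285 + 23) = -1*29546/1285 = -29546/1285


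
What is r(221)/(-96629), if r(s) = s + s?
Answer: -34/7433 ≈ -0.0045742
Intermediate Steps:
r(s) = 2*s
r(221)/(-96629) = (2*221)/(-96629) = 442*(-1/96629) = -34/7433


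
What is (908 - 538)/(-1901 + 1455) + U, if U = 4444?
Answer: 990827/223 ≈ 4443.2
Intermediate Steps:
(908 - 538)/(-1901 + 1455) + U = (908 - 538)/(-1901 + 1455) + 4444 = 370/(-446) + 4444 = 370*(-1/446) + 4444 = -185/223 + 4444 = 990827/223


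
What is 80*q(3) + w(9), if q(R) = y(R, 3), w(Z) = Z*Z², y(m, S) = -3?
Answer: 489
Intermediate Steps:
w(Z) = Z³
q(R) = -3
80*q(3) + w(9) = 80*(-3) + 9³ = -240 + 729 = 489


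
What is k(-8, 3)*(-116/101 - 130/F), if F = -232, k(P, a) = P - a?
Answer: 75801/11716 ≈ 6.4699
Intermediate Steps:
k(-8, 3)*(-116/101 - 130/F) = (-8 - 1*3)*(-116/101 - 130/(-232)) = (-8 - 3)*(-116*1/101 - 130*(-1/232)) = -11*(-116/101 + 65/116) = -11*(-6891/11716) = 75801/11716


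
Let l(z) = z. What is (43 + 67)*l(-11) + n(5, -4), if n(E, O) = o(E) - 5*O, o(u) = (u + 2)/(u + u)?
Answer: -11893/10 ≈ -1189.3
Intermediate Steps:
o(u) = (2 + u)/(2*u) (o(u) = (2 + u)/((2*u)) = (2 + u)*(1/(2*u)) = (2 + u)/(2*u))
n(E, O) = -5*O + (2 + E)/(2*E) (n(E, O) = (2 + E)/(2*E) - 5*O = -5*O + (2 + E)/(2*E))
(43 + 67)*l(-11) + n(5, -4) = (43 + 67)*(-11) + (½ + 1/5 - 5*(-4)) = 110*(-11) + (½ + ⅕ + 20) = -1210 + 207/10 = -11893/10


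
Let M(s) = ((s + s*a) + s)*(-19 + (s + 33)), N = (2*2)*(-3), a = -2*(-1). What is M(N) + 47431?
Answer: 47335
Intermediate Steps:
a = 2
N = -12 (N = 4*(-3) = -12)
M(s) = 4*s*(14 + s) (M(s) = ((s + s*2) + s)*(-19 + (s + 33)) = ((s + 2*s) + s)*(-19 + (33 + s)) = (3*s + s)*(14 + s) = (4*s)*(14 + s) = 4*s*(14 + s))
M(N) + 47431 = 4*(-12)*(14 - 12) + 47431 = 4*(-12)*2 + 47431 = -96 + 47431 = 47335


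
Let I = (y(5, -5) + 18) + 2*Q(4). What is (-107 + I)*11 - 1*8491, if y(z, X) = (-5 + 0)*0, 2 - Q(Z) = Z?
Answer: -9514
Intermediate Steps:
Q(Z) = 2 - Z
y(z, X) = 0 (y(z, X) = -5*0 = 0)
I = 14 (I = (0 + 18) + 2*(2 - 1*4) = 18 + 2*(2 - 4) = 18 + 2*(-2) = 18 - 4 = 14)
(-107 + I)*11 - 1*8491 = (-107 + 14)*11 - 1*8491 = -93*11 - 8491 = -1023 - 8491 = -9514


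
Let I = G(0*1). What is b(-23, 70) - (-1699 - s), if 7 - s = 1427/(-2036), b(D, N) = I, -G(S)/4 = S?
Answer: 3474843/2036 ≈ 1706.7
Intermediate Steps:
G(S) = -4*S
I = 0 (I = -0 = -4*0 = 0)
b(D, N) = 0
s = 15679/2036 (s = 7 - 1427/(-2036) = 7 - 1427*(-1)/2036 = 7 - 1*(-1427/2036) = 7 + 1427/2036 = 15679/2036 ≈ 7.7009)
b(-23, 70) - (-1699 - s) = 0 - (-1699 - 1*15679/2036) = 0 - (-1699 - 15679/2036) = 0 - 1*(-3474843/2036) = 0 + 3474843/2036 = 3474843/2036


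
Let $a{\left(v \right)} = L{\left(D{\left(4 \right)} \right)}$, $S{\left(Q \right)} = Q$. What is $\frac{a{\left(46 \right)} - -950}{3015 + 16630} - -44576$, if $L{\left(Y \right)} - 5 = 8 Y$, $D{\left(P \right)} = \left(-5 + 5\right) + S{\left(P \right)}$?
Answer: $\frac{875696507}{19645} \approx 44576.0$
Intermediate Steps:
$D{\left(P \right)} = P$ ($D{\left(P \right)} = \left(-5 + 5\right) + P = 0 + P = P$)
$L{\left(Y \right)} = 5 + 8 Y$
$a{\left(v \right)} = 37$ ($a{\left(v \right)} = 5 + 8 \cdot 4 = 5 + 32 = 37$)
$\frac{a{\left(46 \right)} - -950}{3015 + 16630} - -44576 = \frac{37 - -950}{3015 + 16630} - -44576 = \frac{37 + \left(-44 + 994\right)}{19645} + 44576 = \left(37 + 950\right) \frac{1}{19645} + 44576 = 987 \cdot \frac{1}{19645} + 44576 = \frac{987}{19645} + 44576 = \frac{875696507}{19645}$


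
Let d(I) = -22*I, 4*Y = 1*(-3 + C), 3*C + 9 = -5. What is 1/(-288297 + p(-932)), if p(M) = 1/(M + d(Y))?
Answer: -5339/1539217689 ≈ -3.4686e-6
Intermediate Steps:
C = -14/3 (C = -3 + (⅓)*(-5) = -3 - 5/3 = -14/3 ≈ -4.6667)
Y = -23/12 (Y = (1*(-3 - 14/3))/4 = (1*(-23/3))/4 = (¼)*(-23/3) = -23/12 ≈ -1.9167)
p(M) = 1/(253/6 + M) (p(M) = 1/(M - 22*(-23/12)) = 1/(M + 253/6) = 1/(253/6 + M))
1/(-288297 + p(-932)) = 1/(-288297 + 6/(253 + 6*(-932))) = 1/(-288297 + 6/(253 - 5592)) = 1/(-288297 + 6/(-5339)) = 1/(-288297 + 6*(-1/5339)) = 1/(-288297 - 6/5339) = 1/(-1539217689/5339) = -5339/1539217689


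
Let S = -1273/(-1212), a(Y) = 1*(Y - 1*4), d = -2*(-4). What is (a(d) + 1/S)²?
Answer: 39740416/1620529 ≈ 24.523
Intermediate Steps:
d = 8
a(Y) = -4 + Y (a(Y) = 1*(Y - 4) = 1*(-4 + Y) = -4 + Y)
S = 1273/1212 (S = -1273*(-1/1212) = 1273/1212 ≈ 1.0503)
(a(d) + 1/S)² = ((-4 + 8) + 1/(1273/1212))² = (4 + 1212/1273)² = (6304/1273)² = 39740416/1620529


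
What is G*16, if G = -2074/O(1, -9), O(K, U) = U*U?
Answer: -33184/81 ≈ -409.68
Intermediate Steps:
O(K, U) = U**2
G = -2074/81 (G = -2074/((-9)**2) = -2074/81 ≈ -25.605)
G*16 = -2074/81*16 = -33184/81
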